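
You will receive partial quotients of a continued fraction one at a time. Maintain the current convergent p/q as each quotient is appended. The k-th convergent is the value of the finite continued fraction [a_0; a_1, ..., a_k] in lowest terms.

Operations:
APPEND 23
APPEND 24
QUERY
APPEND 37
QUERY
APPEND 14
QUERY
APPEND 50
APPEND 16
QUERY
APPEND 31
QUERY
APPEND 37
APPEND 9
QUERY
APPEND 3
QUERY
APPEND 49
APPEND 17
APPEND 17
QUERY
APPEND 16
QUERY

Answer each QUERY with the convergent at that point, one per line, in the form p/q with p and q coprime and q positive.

553/24
20484/889
287329/12470
230478273/10002694
7159213397/310707903
2393251579055/103866463848
7444876111127/323105586649
106612295390929779/4626944455771243
1712046438208400317/74302347081490570

APPEND 23: p_0 = 23·1 + 0 = 23, q_0 = 23·0 + 1 = 1 → 23/1
APPEND 24: p_1 = 24·23 + 1 = 553, q_1 = 24·1 + 0 = 24 → 553/24
APPEND 37: p_2 = 37·553 + 23 = 20484, q_2 = 37·24 + 1 = 889 → 20484/889
APPEND 14: p_3 = 14·20484 + 553 = 287329, q_3 = 14·889 + 24 = 12470 → 287329/12470
APPEND 50: p_4 = 50·287329 + 20484 = 14386934, q_4 = 50·12470 + 889 = 624389 → 14386934/624389
APPEND 16: p_5 = 16·14386934 + 287329 = 230478273, q_5 = 16·624389 + 12470 = 10002694 → 230478273/10002694
APPEND 31: p_6 = 31·230478273 + 14386934 = 7159213397, q_6 = 31·10002694 + 624389 = 310707903 → 7159213397/310707903
APPEND 37: p_7 = 37·7159213397 + 230478273 = 265121373962, q_7 = 37·310707903 + 10002694 = 11506195105 → 265121373962/11506195105
APPEND 9: p_8 = 9·265121373962 + 7159213397 = 2393251579055, q_8 = 9·11506195105 + 310707903 = 103866463848 → 2393251579055/103866463848
APPEND 3: p_9 = 3·2393251579055 + 265121373962 = 7444876111127, q_9 = 3·103866463848 + 11506195105 = 323105586649 → 7444876111127/323105586649
APPEND 49: p_10 = 49·7444876111127 + 2393251579055 = 367192181024278, q_10 = 49·323105586649 + 103866463848 = 15936040209649 → 367192181024278/15936040209649
APPEND 17: p_11 = 17·367192181024278 + 7444876111127 = 6249711953523853, q_11 = 17·15936040209649 + 323105586649 = 271235789150682 → 6249711953523853/271235789150682
APPEND 17: p_12 = 17·6249711953523853 + 367192181024278 = 106612295390929779, q_12 = 17·271235789150682 + 15936040209649 = 4626944455771243 → 106612295390929779/4626944455771243
APPEND 16: p_13 = 16·106612295390929779 + 6249711953523853 = 1712046438208400317, q_13 = 16·4626944455771243 + 271235789150682 = 74302347081490570 → 1712046438208400317/74302347081490570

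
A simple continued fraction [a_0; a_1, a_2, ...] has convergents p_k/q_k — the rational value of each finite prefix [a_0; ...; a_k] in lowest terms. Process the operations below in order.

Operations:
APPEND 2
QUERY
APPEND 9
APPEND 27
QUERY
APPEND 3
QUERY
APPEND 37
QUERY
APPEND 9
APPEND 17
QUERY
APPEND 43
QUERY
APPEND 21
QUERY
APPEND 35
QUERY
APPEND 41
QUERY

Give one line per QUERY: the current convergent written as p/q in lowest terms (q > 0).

APPEND 2: p_0 = 2·1 + 0 = 2, q_0 = 2·0 + 1 = 1 → 2/1
APPEND 9: p_1 = 9·2 + 1 = 19, q_1 = 9·1 + 0 = 9 → 19/9
APPEND 27: p_2 = 27·19 + 2 = 515, q_2 = 27·9 + 1 = 244 → 515/244
APPEND 3: p_3 = 3·515 + 19 = 1564, q_3 = 3·244 + 9 = 741 → 1564/741
APPEND 37: p_4 = 37·1564 + 515 = 58383, q_4 = 37·741 + 244 = 27661 → 58383/27661
APPEND 9: p_5 = 9·58383 + 1564 = 527011, q_5 = 9·27661 + 741 = 249690 → 527011/249690
APPEND 17: p_6 = 17·527011 + 58383 = 9017570, q_6 = 17·249690 + 27661 = 4272391 → 9017570/4272391
APPEND 43: p_7 = 43·9017570 + 527011 = 388282521, q_7 = 43·4272391 + 249690 = 183962503 → 388282521/183962503
APPEND 21: p_8 = 21·388282521 + 9017570 = 8162950511, q_8 = 21·183962503 + 4272391 = 3867484954 → 8162950511/3867484954
APPEND 35: p_9 = 35·8162950511 + 388282521 = 286091550406, q_9 = 35·3867484954 + 183962503 = 135545935893 → 286091550406/135545935893
APPEND 41: p_10 = 41·286091550406 + 8162950511 = 11737916517157, q_10 = 41·135545935893 + 3867484954 = 5561250856567 → 11737916517157/5561250856567

2/1
515/244
1564/741
58383/27661
9017570/4272391
388282521/183962503
8162950511/3867484954
286091550406/135545935893
11737916517157/5561250856567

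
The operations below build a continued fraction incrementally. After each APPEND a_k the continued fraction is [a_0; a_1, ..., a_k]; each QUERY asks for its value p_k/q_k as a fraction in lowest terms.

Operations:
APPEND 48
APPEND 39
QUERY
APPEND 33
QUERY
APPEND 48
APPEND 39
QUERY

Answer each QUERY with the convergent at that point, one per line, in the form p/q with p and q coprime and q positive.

APPEND 48: p_0 = 48·1 + 0 = 48, q_0 = 48·0 + 1 = 1 → 48/1
APPEND 39: p_1 = 39·48 + 1 = 1873, q_1 = 39·1 + 0 = 39 → 1873/39
APPEND 33: p_2 = 33·1873 + 48 = 61857, q_2 = 33·39 + 1 = 1288 → 61857/1288
APPEND 48: p_3 = 48·61857 + 1873 = 2971009, q_3 = 48·1288 + 39 = 61863 → 2971009/61863
APPEND 39: p_4 = 39·2971009 + 61857 = 115931208, q_4 = 39·61863 + 1288 = 2413945 → 115931208/2413945

1873/39
61857/1288
115931208/2413945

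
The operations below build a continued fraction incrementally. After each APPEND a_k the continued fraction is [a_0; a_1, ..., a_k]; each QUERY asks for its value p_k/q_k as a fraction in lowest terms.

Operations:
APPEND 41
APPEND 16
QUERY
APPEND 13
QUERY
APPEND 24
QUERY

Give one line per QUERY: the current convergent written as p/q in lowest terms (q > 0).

APPEND 41: p_0 = 41·1 + 0 = 41, q_0 = 41·0 + 1 = 1 → 41/1
APPEND 16: p_1 = 16·41 + 1 = 657, q_1 = 16·1 + 0 = 16 → 657/16
APPEND 13: p_2 = 13·657 + 41 = 8582, q_2 = 13·16 + 1 = 209 → 8582/209
APPEND 24: p_3 = 24·8582 + 657 = 206625, q_3 = 24·209 + 16 = 5032 → 206625/5032

657/16
8582/209
206625/5032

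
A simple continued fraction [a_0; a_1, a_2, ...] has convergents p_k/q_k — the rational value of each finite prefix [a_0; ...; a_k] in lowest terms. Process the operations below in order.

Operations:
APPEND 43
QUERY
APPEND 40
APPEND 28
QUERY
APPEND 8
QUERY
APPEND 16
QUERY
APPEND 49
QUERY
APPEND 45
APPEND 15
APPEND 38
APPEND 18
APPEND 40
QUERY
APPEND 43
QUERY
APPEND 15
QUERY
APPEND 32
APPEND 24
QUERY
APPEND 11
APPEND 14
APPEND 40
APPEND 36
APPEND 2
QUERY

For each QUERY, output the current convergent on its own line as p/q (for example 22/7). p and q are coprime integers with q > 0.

43/1
48231/1121
387569/9008
6249335/145249
306604984/7126209
5699460567752957/132468646344856
245219093591710386/5699458922445595
3683985864443408747/85624352483028781
2838870388003182375707/65981914073587826869
1292873599266506537796024581/30049372840447278514316444

APPEND 43: p_0 = 43·1 + 0 = 43, q_0 = 43·0 + 1 = 1 → 43/1
APPEND 40: p_1 = 40·43 + 1 = 1721, q_1 = 40·1 + 0 = 40 → 1721/40
APPEND 28: p_2 = 28·1721 + 43 = 48231, q_2 = 28·40 + 1 = 1121 → 48231/1121
APPEND 8: p_3 = 8·48231 + 1721 = 387569, q_3 = 8·1121 + 40 = 9008 → 387569/9008
APPEND 16: p_4 = 16·387569 + 48231 = 6249335, q_4 = 16·9008 + 1121 = 145249 → 6249335/145249
APPEND 49: p_5 = 49·6249335 + 387569 = 306604984, q_5 = 49·145249 + 9008 = 7126209 → 306604984/7126209
APPEND 45: p_6 = 45·306604984 + 6249335 = 13803473615, q_6 = 45·7126209 + 145249 = 320824654 → 13803473615/320824654
APPEND 15: p_7 = 15·13803473615 + 306604984 = 207358709209, q_7 = 15·320824654 + 7126209 = 4819496019 → 207358709209/4819496019
APPEND 38: p_8 = 38·207358709209 + 13803473615 = 7893434423557, q_8 = 38·4819496019 + 320824654 = 183461673376 → 7893434423557/183461673376
APPEND 18: p_9 = 18·7893434423557 + 207358709209 = 142289178333235, q_9 = 18·183461673376 + 4819496019 = 3307129616787 → 142289178333235/3307129616787
APPEND 40: p_10 = 40·142289178333235 + 7893434423557 = 5699460567752957, q_10 = 40·3307129616787 + 183461673376 = 132468646344856 → 5699460567752957/132468646344856
APPEND 43: p_11 = 43·5699460567752957 + 142289178333235 = 245219093591710386, q_11 = 43·132468646344856 + 3307129616787 = 5699458922445595 → 245219093591710386/5699458922445595
APPEND 15: p_12 = 15·245219093591710386 + 5699460567752957 = 3683985864443408747, q_12 = 15·5699458922445595 + 132468646344856 = 85624352483028781 → 3683985864443408747/85624352483028781
APPEND 32: p_13 = 32·3683985864443408747 + 245219093591710386 = 118132766755780790290, q_13 = 32·85624352483028781 + 5699458922445595 = 2745678738379366587 → 118132766755780790290/2745678738379366587
APPEND 24: p_14 = 24·118132766755780790290 + 3683985864443408747 = 2838870388003182375707, q_14 = 24·2745678738379366587 + 85624352483028781 = 65981914073587826869 → 2838870388003182375707/65981914073587826869
APPEND 11: p_15 = 11·2838870388003182375707 + 118132766755780790290 = 31345707034790786923067, q_15 = 11·65981914073587826869 + 2745678738379366587 = 728546733547845462146 → 31345707034790786923067/728546733547845462146
APPEND 14: p_16 = 14·31345707034790786923067 + 2838870388003182375707 = 441678768875074199298645, q_16 = 14·728546733547845462146 + 65981914073587826869 = 10265636183743424296913 → 441678768875074199298645/10265636183743424296913
APPEND 40: p_17 = 40·441678768875074199298645 + 31345707034790786923067 = 17698496462037758758868867, q_17 = 40·10265636183743424296913 + 728546733547845462146 = 411353994083284817338666 → 17698496462037758758868867/411353994083284817338666
APPEND 36: p_18 = 36·17698496462037758758868867 + 441678768875074199298645 = 637587551402234389518577857, q_18 = 36·411353994083284817338666 + 10265636183743424296913 = 14819009423181996848488889 → 637587551402234389518577857/14819009423181996848488889
APPEND 2: p_19 = 2·637587551402234389518577857 + 17698496462037758758868867 = 1292873599266506537796024581, q_19 = 2·14819009423181996848488889 + 411353994083284817338666 = 30049372840447278514316444 → 1292873599266506537796024581/30049372840447278514316444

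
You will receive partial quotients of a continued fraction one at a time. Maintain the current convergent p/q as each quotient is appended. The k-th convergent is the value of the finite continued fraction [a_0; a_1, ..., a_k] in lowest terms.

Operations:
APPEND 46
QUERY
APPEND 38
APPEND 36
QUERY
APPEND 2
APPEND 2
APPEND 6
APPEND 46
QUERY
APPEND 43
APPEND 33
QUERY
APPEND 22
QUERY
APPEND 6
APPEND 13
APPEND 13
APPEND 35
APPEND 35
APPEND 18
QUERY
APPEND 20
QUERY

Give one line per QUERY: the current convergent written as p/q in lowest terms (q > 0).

APPEND 46: p_0 = 46·1 + 0 = 46, q_0 = 46·0 + 1 = 1 → 46/1
APPEND 38: p_1 = 38·46 + 1 = 1749, q_1 = 38·1 + 0 = 38 → 1749/38
APPEND 36: p_2 = 36·1749 + 46 = 63010, q_2 = 36·38 + 1 = 1369 → 63010/1369
APPEND 2: p_3 = 2·63010 + 1749 = 127769, q_3 = 2·1369 + 38 = 2776 → 127769/2776
APPEND 2: p_4 = 2·127769 + 63010 = 318548, q_4 = 2·2776 + 1369 = 6921 → 318548/6921
APPEND 6: p_5 = 6·318548 + 127769 = 2039057, q_5 = 6·6921 + 2776 = 44302 → 2039057/44302
APPEND 46: p_6 = 46·2039057 + 318548 = 94115170, q_6 = 46·44302 + 6921 = 2044813 → 94115170/2044813
APPEND 43: p_7 = 43·94115170 + 2039057 = 4048991367, q_7 = 43·2044813 + 44302 = 87971261 → 4048991367/87971261
APPEND 33: p_8 = 33·4048991367 + 94115170 = 133710830281, q_8 = 33·87971261 + 2044813 = 2905096426 → 133710830281/2905096426
APPEND 22: p_9 = 22·133710830281 + 4048991367 = 2945687257549, q_9 = 22·2905096426 + 87971261 = 64000092633 → 2945687257549/64000092633
APPEND 6: p_10 = 6·2945687257549 + 133710830281 = 17807834375575, q_10 = 6·64000092633 + 2905096426 = 386905652224 → 17807834375575/386905652224
APPEND 13: p_11 = 13·17807834375575 + 2945687257549 = 234447534140024, q_11 = 13·386905652224 + 64000092633 = 5093773571545 → 234447534140024/5093773571545
APPEND 13: p_12 = 13·234447534140024 + 17807834375575 = 3065625778195887, q_12 = 13·5093773571545 + 386905652224 = 66605962082309 → 3065625778195887/66605962082309
APPEND 35: p_13 = 35·3065625778195887 + 234447534140024 = 107531349770996069, q_13 = 35·66605962082309 + 5093773571545 = 2336302446452360 → 107531349770996069/2336302446452360
APPEND 35: p_14 = 35·107531349770996069 + 3065625778195887 = 3766662867763058302, q_14 = 35·2336302446452360 + 66605962082309 = 81837191587914909 → 3766662867763058302/81837191587914909
APPEND 18: p_15 = 18·3766662867763058302 + 107531349770996069 = 67907462969506045505, q_15 = 18·81837191587914909 + 2336302446452360 = 1475405751028920722 → 67907462969506045505/1475405751028920722
APPEND 20: p_16 = 20·67907462969506045505 + 3766662867763058302 = 1361915922257883968402, q_16 = 20·1475405751028920722 + 81837191587914909 = 29589952212166329349 → 1361915922257883968402/29589952212166329349

46/1
63010/1369
94115170/2044813
133710830281/2905096426
2945687257549/64000092633
67907462969506045505/1475405751028920722
1361915922257883968402/29589952212166329349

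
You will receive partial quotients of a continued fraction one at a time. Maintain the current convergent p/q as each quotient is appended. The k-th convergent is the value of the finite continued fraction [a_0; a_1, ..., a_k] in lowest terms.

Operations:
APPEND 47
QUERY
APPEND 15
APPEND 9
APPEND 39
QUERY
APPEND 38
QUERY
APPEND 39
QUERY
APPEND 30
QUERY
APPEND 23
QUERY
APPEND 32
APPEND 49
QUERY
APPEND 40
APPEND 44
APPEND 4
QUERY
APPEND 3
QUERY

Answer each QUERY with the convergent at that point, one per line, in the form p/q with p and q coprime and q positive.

APPEND 47: p_0 = 47·1 + 0 = 47, q_0 = 47·0 + 1 = 1 → 47/1
APPEND 15: p_1 = 15·47 + 1 = 706, q_1 = 15·1 + 0 = 15 → 706/15
APPEND 9: p_2 = 9·706 + 47 = 6401, q_2 = 9·15 + 1 = 136 → 6401/136
APPEND 39: p_3 = 39·6401 + 706 = 250345, q_3 = 39·136 + 15 = 5319 → 250345/5319
APPEND 38: p_4 = 38·250345 + 6401 = 9519511, q_4 = 38·5319 + 136 = 202258 → 9519511/202258
APPEND 39: p_5 = 39·9519511 + 250345 = 371511274, q_5 = 39·202258 + 5319 = 7893381 → 371511274/7893381
APPEND 30: p_6 = 30·371511274 + 9519511 = 11154857731, q_6 = 30·7893381 + 202258 = 237003688 → 11154857731/237003688
APPEND 23: p_7 = 23·11154857731 + 371511274 = 256933239087, q_7 = 23·237003688 + 7893381 = 5458978205 → 256933239087/5458978205
APPEND 32: p_8 = 32·256933239087 + 11154857731 = 8233018508515, q_8 = 32·5458978205 + 237003688 = 174924306248 → 8233018508515/174924306248
APPEND 49: p_9 = 49·8233018508515 + 256933239087 = 403674840156322, q_9 = 49·174924306248 + 5458978205 = 8576749984357 → 403674840156322/8576749984357
APPEND 40: p_10 = 40·403674840156322 + 8233018508515 = 16155226624761395, q_10 = 40·8576749984357 + 174924306248 = 343244923680528 → 16155226624761395/343244923680528
APPEND 44: p_11 = 44·16155226624761395 + 403674840156322 = 711233646329657702, q_11 = 44·343244923680528 + 8576749984357 = 15111353391927589 → 711233646329657702/15111353391927589
APPEND 4: p_12 = 4·711233646329657702 + 16155226624761395 = 2861089811943392203, q_12 = 4·15111353391927589 + 343244923680528 = 60788658491390884 → 2861089811943392203/60788658491390884
APPEND 3: p_13 = 3·2861089811943392203 + 711233646329657702 = 9294503082159834311, q_13 = 3·60788658491390884 + 15111353391927589 = 197477328866100241 → 9294503082159834311/197477328866100241

47/1
250345/5319
9519511/202258
371511274/7893381
11154857731/237003688
256933239087/5458978205
403674840156322/8576749984357
2861089811943392203/60788658491390884
9294503082159834311/197477328866100241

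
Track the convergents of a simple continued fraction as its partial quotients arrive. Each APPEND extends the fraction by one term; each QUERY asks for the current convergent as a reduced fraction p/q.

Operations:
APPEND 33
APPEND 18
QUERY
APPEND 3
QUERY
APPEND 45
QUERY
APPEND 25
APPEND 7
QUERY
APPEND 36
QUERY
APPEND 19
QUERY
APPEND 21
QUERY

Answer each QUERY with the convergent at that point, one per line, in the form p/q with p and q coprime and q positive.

595/18
1818/55
82405/2493
14516006/439153
524638159/15871888
9982641027/302005025
210160099726/6357977413

APPEND 33: p_0 = 33·1 + 0 = 33, q_0 = 33·0 + 1 = 1 → 33/1
APPEND 18: p_1 = 18·33 + 1 = 595, q_1 = 18·1 + 0 = 18 → 595/18
APPEND 3: p_2 = 3·595 + 33 = 1818, q_2 = 3·18 + 1 = 55 → 1818/55
APPEND 45: p_3 = 45·1818 + 595 = 82405, q_3 = 45·55 + 18 = 2493 → 82405/2493
APPEND 25: p_4 = 25·82405 + 1818 = 2061943, q_4 = 25·2493 + 55 = 62380 → 2061943/62380
APPEND 7: p_5 = 7·2061943 + 82405 = 14516006, q_5 = 7·62380 + 2493 = 439153 → 14516006/439153
APPEND 36: p_6 = 36·14516006 + 2061943 = 524638159, q_6 = 36·439153 + 62380 = 15871888 → 524638159/15871888
APPEND 19: p_7 = 19·524638159 + 14516006 = 9982641027, q_7 = 19·15871888 + 439153 = 302005025 → 9982641027/302005025
APPEND 21: p_8 = 21·9982641027 + 524638159 = 210160099726, q_8 = 21·302005025 + 15871888 = 6357977413 → 210160099726/6357977413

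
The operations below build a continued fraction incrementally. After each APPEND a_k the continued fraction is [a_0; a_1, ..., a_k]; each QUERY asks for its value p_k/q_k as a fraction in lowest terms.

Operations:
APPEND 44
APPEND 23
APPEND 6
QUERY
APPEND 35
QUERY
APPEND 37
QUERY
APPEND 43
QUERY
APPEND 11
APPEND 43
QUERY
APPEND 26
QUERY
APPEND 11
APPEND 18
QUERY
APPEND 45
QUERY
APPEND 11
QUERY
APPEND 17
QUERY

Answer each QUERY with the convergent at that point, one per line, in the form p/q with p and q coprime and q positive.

APPEND 44: p_0 = 44·1 + 0 = 44, q_0 = 44·0 + 1 = 1 → 44/1
APPEND 23: p_1 = 23·44 + 1 = 1013, q_1 = 23·1 + 0 = 23 → 1013/23
APPEND 6: p_2 = 6·1013 + 44 = 6122, q_2 = 6·23 + 1 = 139 → 6122/139
APPEND 35: p_3 = 35·6122 + 1013 = 215283, q_3 = 35·139 + 23 = 4888 → 215283/4888
APPEND 37: p_4 = 37·215283 + 6122 = 7971593, q_4 = 37·4888 + 139 = 180995 → 7971593/180995
APPEND 43: p_5 = 43·7971593 + 215283 = 342993782, q_5 = 43·180995 + 4888 = 7787673 → 342993782/7787673
APPEND 11: p_6 = 11·342993782 + 7971593 = 3780903195, q_6 = 11·7787673 + 180995 = 85845398 → 3780903195/85845398
APPEND 43: p_7 = 43·3780903195 + 342993782 = 162921831167, q_7 = 43·85845398 + 7787673 = 3699139787 → 162921831167/3699139787
APPEND 26: p_8 = 26·162921831167 + 3780903195 = 4239748513537, q_8 = 26·3699139787 + 85845398 = 96263479860 → 4239748513537/96263479860
APPEND 11: p_9 = 11·4239748513537 + 162921831167 = 46800155480074, q_9 = 11·96263479860 + 3699139787 = 1062597418247 → 46800155480074/1062597418247
APPEND 18: p_10 = 18·46800155480074 + 4239748513537 = 846642547154869, q_10 = 18·1062597418247 + 96263479860 = 19223017008306 → 846642547154869/19223017008306
APPEND 45: p_11 = 45·846642547154869 + 46800155480074 = 38145714777449179, q_11 = 45·19223017008306 + 1062597418247 = 866098362792017 → 38145714777449179/866098362792017
APPEND 11: p_12 = 11·38145714777449179 + 846642547154869 = 420449505099095838, q_12 = 11·866098362792017 + 19223017008306 = 9546305007720493 → 420449505099095838/9546305007720493
APPEND 17: p_13 = 17·420449505099095838 + 38145714777449179 = 7185787301462078425, q_13 = 17·9546305007720493 + 866098362792017 = 163153283494040398 → 7185787301462078425/163153283494040398

6122/139
215283/4888
7971593/180995
342993782/7787673
162921831167/3699139787
4239748513537/96263479860
846642547154869/19223017008306
38145714777449179/866098362792017
420449505099095838/9546305007720493
7185787301462078425/163153283494040398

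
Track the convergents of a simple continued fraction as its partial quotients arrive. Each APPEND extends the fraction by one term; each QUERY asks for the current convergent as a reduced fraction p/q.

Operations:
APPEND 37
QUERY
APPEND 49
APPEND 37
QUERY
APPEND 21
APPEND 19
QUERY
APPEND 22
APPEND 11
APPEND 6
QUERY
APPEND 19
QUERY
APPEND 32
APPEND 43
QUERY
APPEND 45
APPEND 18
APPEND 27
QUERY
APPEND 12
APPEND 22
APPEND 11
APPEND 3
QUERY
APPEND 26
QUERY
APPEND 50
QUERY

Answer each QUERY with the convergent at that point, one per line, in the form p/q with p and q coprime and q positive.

37/1
67155/1814
26896466/726531
39901378303/1077821461
764677561754/20655574365
1054676761802287/28489072223428
23153653674559389251/625429644096412843
210090644943832083085311/5674997092989350882924
5530335468363465746942908/149386174308757434764463
276726864063117119430230711/7474983712530861089106074

APPEND 37: p_0 = 37·1 + 0 = 37, q_0 = 37·0 + 1 = 1 → 37/1
APPEND 49: p_1 = 49·37 + 1 = 1814, q_1 = 49·1 + 0 = 49 → 1814/49
APPEND 37: p_2 = 37·1814 + 37 = 67155, q_2 = 37·49 + 1 = 1814 → 67155/1814
APPEND 21: p_3 = 21·67155 + 1814 = 1412069, q_3 = 21·1814 + 49 = 38143 → 1412069/38143
APPEND 19: p_4 = 19·1412069 + 67155 = 26896466, q_4 = 19·38143 + 1814 = 726531 → 26896466/726531
APPEND 22: p_5 = 22·26896466 + 1412069 = 593134321, q_5 = 22·726531 + 38143 = 16021825 → 593134321/16021825
APPEND 11: p_6 = 11·593134321 + 26896466 = 6551373997, q_6 = 11·16021825 + 726531 = 176966606 → 6551373997/176966606
APPEND 6: p_7 = 6·6551373997 + 593134321 = 39901378303, q_7 = 6·176966606 + 16021825 = 1077821461 → 39901378303/1077821461
APPEND 19: p_8 = 19·39901378303 + 6551373997 = 764677561754, q_8 = 19·1077821461 + 176966606 = 20655574365 → 764677561754/20655574365
APPEND 32: p_9 = 32·764677561754 + 39901378303 = 24509583354431, q_9 = 32·20655574365 + 1077821461 = 662056201141 → 24509583354431/662056201141
APPEND 43: p_10 = 43·24509583354431 + 764677561754 = 1054676761802287, q_10 = 43·662056201141 + 20655574365 = 28489072223428 → 1054676761802287/28489072223428
APPEND 45: p_11 = 45·1054676761802287 + 24509583354431 = 47484963864457346, q_11 = 45·28489072223428 + 662056201141 = 1282670306255401 → 47484963864457346/1282670306255401
APPEND 18: p_12 = 18·47484963864457346 + 1054676761802287 = 855784026322034515, q_12 = 18·1282670306255401 + 28489072223428 = 23116554584820646 → 855784026322034515/23116554584820646
APPEND 27: p_13 = 27·855784026322034515 + 47484963864457346 = 23153653674559389251, q_13 = 27·23116554584820646 + 1282670306255401 = 625429644096412843 → 23153653674559389251/625429644096412843
APPEND 12: p_14 = 12·23153653674559389251 + 855784026322034515 = 278699628121034705527, q_14 = 12·625429644096412843 + 23116554584820646 = 7528272283741774762 → 278699628121034705527/7528272283741774762
APPEND 22: p_15 = 22·278699628121034705527 + 23153653674559389251 = 6154545472337322910845, q_15 = 22·7528272283741774762 + 625429644096412843 = 166247419886415457607 → 6154545472337322910845/166247419886415457607
APPEND 11: p_16 = 11·6154545472337322910845 + 278699628121034705527 = 67978699823831586724822, q_16 = 11·166247419886415457607 + 7528272283741774762 = 1836249891034311808439 → 67978699823831586724822/1836249891034311808439
APPEND 3: p_17 = 3·67978699823831586724822 + 6154545472337322910845 = 210090644943832083085311, q_17 = 3·1836249891034311808439 + 166247419886415457607 = 5674997092989350882924 → 210090644943832083085311/5674997092989350882924
APPEND 26: p_18 = 26·210090644943832083085311 + 67978699823831586724822 = 5530335468363465746942908, q_18 = 26·5674997092989350882924 + 1836249891034311808439 = 149386174308757434764463 → 5530335468363465746942908/149386174308757434764463
APPEND 50: p_19 = 50·5530335468363465746942908 + 210090644943832083085311 = 276726864063117119430230711, q_19 = 50·149386174308757434764463 + 5674997092989350882924 = 7474983712530861089106074 → 276726864063117119430230711/7474983712530861089106074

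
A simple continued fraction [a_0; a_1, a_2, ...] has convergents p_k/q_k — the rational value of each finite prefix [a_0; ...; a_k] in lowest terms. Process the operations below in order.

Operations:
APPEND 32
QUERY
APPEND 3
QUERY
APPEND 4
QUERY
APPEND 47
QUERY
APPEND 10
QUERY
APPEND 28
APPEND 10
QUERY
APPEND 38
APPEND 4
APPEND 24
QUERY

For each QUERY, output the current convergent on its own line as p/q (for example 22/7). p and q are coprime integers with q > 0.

APPEND 32: p_0 = 32·1 + 0 = 32, q_0 = 32·0 + 1 = 1 → 32/1
APPEND 3: p_1 = 3·32 + 1 = 97, q_1 = 3·1 + 0 = 3 → 97/3
APPEND 4: p_2 = 4·97 + 32 = 420, q_2 = 4·3 + 1 = 13 → 420/13
APPEND 47: p_3 = 47·420 + 97 = 19837, q_3 = 47·13 + 3 = 614 → 19837/614
APPEND 10: p_4 = 10·19837 + 420 = 198790, q_4 = 10·614 + 13 = 6153 → 198790/6153
APPEND 28: p_5 = 28·198790 + 19837 = 5585957, q_5 = 28·6153 + 614 = 172898 → 5585957/172898
APPEND 10: p_6 = 10·5585957 + 198790 = 56058360, q_6 = 10·172898 + 6153 = 1735133 → 56058360/1735133
APPEND 38: p_7 = 38·56058360 + 5585957 = 2135803637, q_7 = 38·1735133 + 172898 = 66107952 → 2135803637/66107952
APPEND 4: p_8 = 4·2135803637 + 56058360 = 8599272908, q_8 = 4·66107952 + 1735133 = 266166941 → 8599272908/266166941
APPEND 24: p_9 = 24·8599272908 + 2135803637 = 208518353429, q_9 = 24·266166941 + 66107952 = 6454114536 → 208518353429/6454114536

32/1
97/3
420/13
19837/614
198790/6153
56058360/1735133
208518353429/6454114536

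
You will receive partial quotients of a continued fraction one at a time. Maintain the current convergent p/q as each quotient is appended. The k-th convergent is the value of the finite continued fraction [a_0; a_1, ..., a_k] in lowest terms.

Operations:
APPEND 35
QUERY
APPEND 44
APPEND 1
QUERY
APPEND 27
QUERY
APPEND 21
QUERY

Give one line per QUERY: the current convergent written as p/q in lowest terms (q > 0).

APPEND 35: p_0 = 35·1 + 0 = 35, q_0 = 35·0 + 1 = 1 → 35/1
APPEND 44: p_1 = 44·35 + 1 = 1541, q_1 = 44·1 + 0 = 44 → 1541/44
APPEND 1: p_2 = 1·1541 + 35 = 1576, q_2 = 1·44 + 1 = 45 → 1576/45
APPEND 27: p_3 = 27·1576 + 1541 = 44093, q_3 = 27·45 + 44 = 1259 → 44093/1259
APPEND 21: p_4 = 21·44093 + 1576 = 927529, q_4 = 21·1259 + 45 = 26484 → 927529/26484

35/1
1576/45
44093/1259
927529/26484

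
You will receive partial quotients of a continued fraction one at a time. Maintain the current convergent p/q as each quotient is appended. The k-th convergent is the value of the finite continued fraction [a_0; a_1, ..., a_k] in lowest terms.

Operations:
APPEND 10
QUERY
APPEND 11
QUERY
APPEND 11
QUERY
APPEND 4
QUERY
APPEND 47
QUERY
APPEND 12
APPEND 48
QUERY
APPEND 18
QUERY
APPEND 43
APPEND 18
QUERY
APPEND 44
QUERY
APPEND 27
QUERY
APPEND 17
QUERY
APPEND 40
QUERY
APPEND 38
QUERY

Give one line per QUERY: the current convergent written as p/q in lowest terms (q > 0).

APPEND 10: p_0 = 10·1 + 0 = 10, q_0 = 10·0 + 1 = 1 → 10/1
APPEND 11: p_1 = 11·10 + 1 = 111, q_1 = 11·1 + 0 = 11 → 111/11
APPEND 11: p_2 = 11·111 + 10 = 1231, q_2 = 11·11 + 1 = 122 → 1231/122
APPEND 4: p_3 = 4·1231 + 111 = 5035, q_3 = 4·122 + 11 = 499 → 5035/499
APPEND 47: p_4 = 47·5035 + 1231 = 237876, q_4 = 47·499 + 122 = 23575 → 237876/23575
APPEND 12: p_5 = 12·237876 + 5035 = 2859547, q_5 = 12·23575 + 499 = 283399 → 2859547/283399
APPEND 48: p_6 = 48·2859547 + 237876 = 137496132, q_6 = 48·283399 + 23575 = 13626727 → 137496132/13626727
APPEND 18: p_7 = 18·137496132 + 2859547 = 2477789923, q_7 = 18·13626727 + 283399 = 245564485 → 2477789923/245564485
APPEND 43: p_8 = 43·2477789923 + 137496132 = 106682462821, q_8 = 43·245564485 + 13626727 = 10572899582 → 106682462821/10572899582
APPEND 18: p_9 = 18·106682462821 + 2477789923 = 1922762120701, q_9 = 18·10572899582 + 245564485 = 190557756961 → 1922762120701/190557756961
APPEND 44: p_10 = 44·1922762120701 + 106682462821 = 84708215773665, q_10 = 44·190557756961 + 10572899582 = 8395114205866 → 84708215773665/8395114205866
APPEND 27: p_11 = 27·84708215773665 + 1922762120701 = 2289044588009656, q_11 = 27·8395114205866 + 190557756961 = 226858641315343 → 2289044588009656/226858641315343
APPEND 17: p_12 = 17·2289044588009656 + 84708215773665 = 38998466211937817, q_12 = 17·226858641315343 + 8395114205866 = 3864992016566697 → 38998466211937817/3864992016566697
APPEND 40: p_13 = 40·38998466211937817 + 2289044588009656 = 1562227693065522336, q_13 = 40·3864992016566697 + 226858641315343 = 154826539303983223 → 1562227693065522336/154826539303983223
APPEND 38: p_14 = 38·1562227693065522336 + 38998466211937817 = 59403650802701786585, q_14 = 38·154826539303983223 + 3864992016566697 = 5887273485567929171 → 59403650802701786585/5887273485567929171

10/1
111/11
1231/122
5035/499
237876/23575
137496132/13626727
2477789923/245564485
1922762120701/190557756961
84708215773665/8395114205866
2289044588009656/226858641315343
38998466211937817/3864992016566697
1562227693065522336/154826539303983223
59403650802701786585/5887273485567929171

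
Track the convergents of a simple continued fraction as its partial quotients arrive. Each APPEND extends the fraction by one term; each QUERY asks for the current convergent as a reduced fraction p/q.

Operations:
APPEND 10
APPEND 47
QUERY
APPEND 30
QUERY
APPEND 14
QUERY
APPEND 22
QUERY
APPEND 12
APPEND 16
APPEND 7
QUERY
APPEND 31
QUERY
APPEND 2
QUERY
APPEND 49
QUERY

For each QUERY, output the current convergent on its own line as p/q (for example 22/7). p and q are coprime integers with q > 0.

471/47
14140/1411
198431/19801
4379622/437033
5991847489/597913492
186595714101/18619982437
379183275691/37837878366
18766576222960/1872676022371

APPEND 10: p_0 = 10·1 + 0 = 10, q_0 = 10·0 + 1 = 1 → 10/1
APPEND 47: p_1 = 47·10 + 1 = 471, q_1 = 47·1 + 0 = 47 → 471/47
APPEND 30: p_2 = 30·471 + 10 = 14140, q_2 = 30·47 + 1 = 1411 → 14140/1411
APPEND 14: p_3 = 14·14140 + 471 = 198431, q_3 = 14·1411 + 47 = 19801 → 198431/19801
APPEND 22: p_4 = 22·198431 + 14140 = 4379622, q_4 = 22·19801 + 1411 = 437033 → 4379622/437033
APPEND 12: p_5 = 12·4379622 + 198431 = 52753895, q_5 = 12·437033 + 19801 = 5264197 → 52753895/5264197
APPEND 16: p_6 = 16·52753895 + 4379622 = 848441942, q_6 = 16·5264197 + 437033 = 84664185 → 848441942/84664185
APPEND 7: p_7 = 7·848441942 + 52753895 = 5991847489, q_7 = 7·84664185 + 5264197 = 597913492 → 5991847489/597913492
APPEND 31: p_8 = 31·5991847489 + 848441942 = 186595714101, q_8 = 31·597913492 + 84664185 = 18619982437 → 186595714101/18619982437
APPEND 2: p_9 = 2·186595714101 + 5991847489 = 379183275691, q_9 = 2·18619982437 + 597913492 = 37837878366 → 379183275691/37837878366
APPEND 49: p_10 = 49·379183275691 + 186595714101 = 18766576222960, q_10 = 49·37837878366 + 18619982437 = 1872676022371 → 18766576222960/1872676022371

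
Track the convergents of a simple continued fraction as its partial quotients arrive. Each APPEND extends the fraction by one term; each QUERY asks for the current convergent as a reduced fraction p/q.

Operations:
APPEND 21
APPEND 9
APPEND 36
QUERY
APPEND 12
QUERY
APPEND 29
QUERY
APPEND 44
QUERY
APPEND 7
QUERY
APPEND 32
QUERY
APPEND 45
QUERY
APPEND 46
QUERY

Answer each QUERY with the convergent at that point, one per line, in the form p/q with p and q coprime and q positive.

6861/325
82522/3909
2399999/113686
105682478/5006093
742177345/35156337
23855357518/1130008877
1074233265655/50885555802
49438585577648/2341865575769

APPEND 21: p_0 = 21·1 + 0 = 21, q_0 = 21·0 + 1 = 1 → 21/1
APPEND 9: p_1 = 9·21 + 1 = 190, q_1 = 9·1 + 0 = 9 → 190/9
APPEND 36: p_2 = 36·190 + 21 = 6861, q_2 = 36·9 + 1 = 325 → 6861/325
APPEND 12: p_3 = 12·6861 + 190 = 82522, q_3 = 12·325 + 9 = 3909 → 82522/3909
APPEND 29: p_4 = 29·82522 + 6861 = 2399999, q_4 = 29·3909 + 325 = 113686 → 2399999/113686
APPEND 44: p_5 = 44·2399999 + 82522 = 105682478, q_5 = 44·113686 + 3909 = 5006093 → 105682478/5006093
APPEND 7: p_6 = 7·105682478 + 2399999 = 742177345, q_6 = 7·5006093 + 113686 = 35156337 → 742177345/35156337
APPEND 32: p_7 = 32·742177345 + 105682478 = 23855357518, q_7 = 32·35156337 + 5006093 = 1130008877 → 23855357518/1130008877
APPEND 45: p_8 = 45·23855357518 + 742177345 = 1074233265655, q_8 = 45·1130008877 + 35156337 = 50885555802 → 1074233265655/50885555802
APPEND 46: p_9 = 46·1074233265655 + 23855357518 = 49438585577648, q_9 = 46·50885555802 + 1130008877 = 2341865575769 → 49438585577648/2341865575769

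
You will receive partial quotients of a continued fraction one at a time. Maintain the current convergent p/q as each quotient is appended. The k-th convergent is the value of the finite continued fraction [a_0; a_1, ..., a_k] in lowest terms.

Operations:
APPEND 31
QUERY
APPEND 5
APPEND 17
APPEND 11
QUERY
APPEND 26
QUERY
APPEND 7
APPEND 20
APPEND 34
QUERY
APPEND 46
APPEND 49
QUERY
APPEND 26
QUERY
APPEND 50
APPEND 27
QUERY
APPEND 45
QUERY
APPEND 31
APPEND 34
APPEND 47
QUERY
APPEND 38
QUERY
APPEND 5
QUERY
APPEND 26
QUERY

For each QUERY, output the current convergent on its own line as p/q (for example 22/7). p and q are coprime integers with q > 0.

APPEND 31: p_0 = 31·1 + 0 = 31, q_0 = 31·0 + 1 = 1 → 31/1
APPEND 5: p_1 = 5·31 + 1 = 156, q_1 = 5·1 + 0 = 5 → 156/5
APPEND 17: p_2 = 17·156 + 31 = 2683, q_2 = 17·5 + 1 = 86 → 2683/86
APPEND 11: p_3 = 11·2683 + 156 = 29669, q_3 = 11·86 + 5 = 951 → 29669/951
APPEND 26: p_4 = 26·29669 + 2683 = 774077, q_4 = 26·951 + 86 = 24812 → 774077/24812
APPEND 7: p_5 = 7·774077 + 29669 = 5448208, q_5 = 7·24812 + 951 = 174635 → 5448208/174635
APPEND 20: p_6 = 20·5448208 + 774077 = 109738237, q_6 = 20·174635 + 24812 = 3517512 → 109738237/3517512
APPEND 34: p_7 = 34·109738237 + 5448208 = 3736548266, q_7 = 34·3517512 + 174635 = 119770043 → 3736548266/119770043
APPEND 46: p_8 = 46·3736548266 + 109738237 = 171990958473, q_8 = 46·119770043 + 3517512 = 5512939490 → 171990958473/5512939490
APPEND 49: p_9 = 49·171990958473 + 3736548266 = 8431293513443, q_9 = 49·5512939490 + 119770043 = 270253805053 → 8431293513443/270253805053
APPEND 26: p_10 = 26·8431293513443 + 171990958473 = 219385622307991, q_10 = 26·270253805053 + 5512939490 = 7032111870868 → 219385622307991/7032111870868
APPEND 50: p_11 = 50·219385622307991 + 8431293513443 = 10977712408912993, q_11 = 50·7032111870868 + 270253805053 = 351875847348453 → 10977712408912993/351875847348453
APPEND 27: p_12 = 27·10977712408912993 + 219385622307991 = 296617620662958802, q_12 = 27·351875847348453 + 7032111870868 = 9507679990279099 → 296617620662958802/9507679990279099
APPEND 45: p_13 = 45·296617620662958802 + 10977712408912993 = 13358770642242059083, q_13 = 45·9507679990279099 + 351875847348453 = 428197475409907908 → 13358770642242059083/428197475409907908
APPEND 31: p_14 = 31·13358770642242059083 + 296617620662958802 = 414418507530166790375, q_14 = 31·428197475409907908 + 9507679990279099 = 13283629417697424247 → 414418507530166790375/13283629417697424247
APPEND 34: p_15 = 34·414418507530166790375 + 13358770642242059083 = 14103588026667912931833, q_15 = 34·13283629417697424247 + 428197475409907908 = 452071597677122332306 → 14103588026667912931833/452071597677122332306
APPEND 47: p_16 = 47·14103588026667912931833 + 414418507530166790375 = 663283055760922074586526, q_16 = 47·452071597677122332306 + 13283629417697424247 = 21260648720242447042629 → 663283055760922074586526/21260648720242447042629
APPEND 38: p_17 = 38·663283055760922074586526 + 14103588026667912931833 = 25218859706941706747219821, q_17 = 38·21260648720242447042629 + 452071597677122332306 = 808356722966890109952208 → 25218859706941706747219821/808356722966890109952208
APPEND 5: p_18 = 5·25218859706941706747219821 + 663283055760922074586526 = 126757581590469455810685631, q_18 = 5·808356722966890109952208 + 21260648720242447042629 = 4063044263554692996803669 → 126757581590469455810685631/4063044263554692996803669
APPEND 26: p_19 = 26·126757581590469455810685631 + 25218859706941706747219821 = 3320915981059147557825046227, q_19 = 26·4063044263554692996803669 + 808356722966890109952208 = 106447507575388908026847602 → 3320915981059147557825046227/106447507575388908026847602

31/1
29669/951
774077/24812
3736548266/119770043
8431293513443/270253805053
219385622307991/7032111870868
296617620662958802/9507679990279099
13358770642242059083/428197475409907908
663283055760922074586526/21260648720242447042629
25218859706941706747219821/808356722966890109952208
126757581590469455810685631/4063044263554692996803669
3320915981059147557825046227/106447507575388908026847602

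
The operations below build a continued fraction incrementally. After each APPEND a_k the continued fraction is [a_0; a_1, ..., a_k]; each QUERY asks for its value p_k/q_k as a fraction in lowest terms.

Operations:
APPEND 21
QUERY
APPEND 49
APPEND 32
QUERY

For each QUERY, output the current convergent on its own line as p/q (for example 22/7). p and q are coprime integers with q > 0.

21/1
32981/1569

APPEND 21: p_0 = 21·1 + 0 = 21, q_0 = 21·0 + 1 = 1 → 21/1
APPEND 49: p_1 = 49·21 + 1 = 1030, q_1 = 49·1 + 0 = 49 → 1030/49
APPEND 32: p_2 = 32·1030 + 21 = 32981, q_2 = 32·49 + 1 = 1569 → 32981/1569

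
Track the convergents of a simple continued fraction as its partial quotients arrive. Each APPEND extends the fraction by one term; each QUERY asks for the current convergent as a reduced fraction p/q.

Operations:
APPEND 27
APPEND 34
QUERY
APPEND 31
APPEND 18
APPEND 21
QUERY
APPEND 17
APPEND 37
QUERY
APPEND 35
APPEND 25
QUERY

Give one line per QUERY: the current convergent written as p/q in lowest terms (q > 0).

APPEND 27: p_0 = 27·1 + 0 = 27, q_0 = 27·0 + 1 = 1 → 27/1
APPEND 34: p_1 = 34·27 + 1 = 919, q_1 = 34·1 + 0 = 34 → 919/34
APPEND 31: p_2 = 31·919 + 27 = 28516, q_2 = 31·34 + 1 = 1055 → 28516/1055
APPEND 18: p_3 = 18·28516 + 919 = 514207, q_3 = 18·1055 + 34 = 19024 → 514207/19024
APPEND 21: p_4 = 21·514207 + 28516 = 10826863, q_4 = 21·19024 + 1055 = 400559 → 10826863/400559
APPEND 17: p_5 = 17·10826863 + 514207 = 184570878, q_5 = 17·400559 + 19024 = 6828527 → 184570878/6828527
APPEND 37: p_6 = 37·184570878 + 10826863 = 6839949349, q_6 = 37·6828527 + 400559 = 253056058 → 6839949349/253056058
APPEND 35: p_7 = 35·6839949349 + 184570878 = 239582798093, q_7 = 35·253056058 + 6828527 = 8863790557 → 239582798093/8863790557
APPEND 25: p_8 = 25·239582798093 + 6839949349 = 5996409901674, q_8 = 25·8863790557 + 253056058 = 221847819983 → 5996409901674/221847819983

919/34
10826863/400559
6839949349/253056058
5996409901674/221847819983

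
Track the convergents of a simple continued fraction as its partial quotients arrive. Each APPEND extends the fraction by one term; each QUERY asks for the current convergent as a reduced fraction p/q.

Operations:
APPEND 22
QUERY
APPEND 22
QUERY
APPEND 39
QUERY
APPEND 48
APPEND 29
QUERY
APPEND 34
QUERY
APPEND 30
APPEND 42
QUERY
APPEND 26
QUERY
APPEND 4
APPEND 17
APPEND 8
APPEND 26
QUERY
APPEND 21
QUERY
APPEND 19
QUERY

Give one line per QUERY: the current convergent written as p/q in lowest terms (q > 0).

APPEND 22: p_0 = 22·1 + 0 = 22, q_0 = 22·0 + 1 = 1 → 22/1
APPEND 22: p_1 = 22·22 + 1 = 485, q_1 = 22·1 + 0 = 22 → 485/22
APPEND 39: p_2 = 39·485 + 22 = 18937, q_2 = 39·22 + 1 = 859 → 18937/859
APPEND 48: p_3 = 48·18937 + 485 = 909461, q_3 = 48·859 + 22 = 41254 → 909461/41254
APPEND 29: p_4 = 29·909461 + 18937 = 26393306, q_4 = 29·41254 + 859 = 1197225 → 26393306/1197225
APPEND 34: p_5 = 34·26393306 + 909461 = 898281865, q_5 = 34·1197225 + 41254 = 40746904 → 898281865/40746904
APPEND 30: p_6 = 30·898281865 + 26393306 = 26974849256, q_6 = 30·40746904 + 1197225 = 1223604345 → 26974849256/1223604345
APPEND 42: p_7 = 42·26974849256 + 898281865 = 1133841950617, q_7 = 42·1223604345 + 40746904 = 51432129394 → 1133841950617/51432129394
APPEND 26: p_8 = 26·1133841950617 + 26974849256 = 29506865565298, q_8 = 26·51432129394 + 1223604345 = 1338458968589 → 29506865565298/1338458968589
APPEND 4: p_9 = 4·29506865565298 + 1133841950617 = 119161304211809, q_9 = 4·1338458968589 + 51432129394 = 5405268003750 → 119161304211809/5405268003750
APPEND 17: p_10 = 17·119161304211809 + 29506865565298 = 2055249037166051, q_10 = 17·5405268003750 + 1338458968589 = 93228015032339 → 2055249037166051/93228015032339
APPEND 8: p_11 = 8·2055249037166051 + 119161304211809 = 16561153601540217, q_11 = 8·93228015032339 + 5405268003750 = 751229388262462 → 16561153601540217/751229388262462
APPEND 26: p_12 = 26·16561153601540217 + 2055249037166051 = 432645242677211693, q_12 = 26·751229388262462 + 93228015032339 = 19625192109856351 → 432645242677211693/19625192109856351
APPEND 21: p_13 = 21·432645242677211693 + 16561153601540217 = 9102111249822985770, q_13 = 21·19625192109856351 + 751229388262462 = 412880263695245833 → 9102111249822985770/412880263695245833
APPEND 19: p_14 = 19·9102111249822985770 + 432645242677211693 = 173372758989313941323, q_14 = 19·412880263695245833 + 19625192109856351 = 7864350202319527178 → 173372758989313941323/7864350202319527178

22/1
485/22
18937/859
26393306/1197225
898281865/40746904
1133841950617/51432129394
29506865565298/1338458968589
432645242677211693/19625192109856351
9102111249822985770/412880263695245833
173372758989313941323/7864350202319527178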